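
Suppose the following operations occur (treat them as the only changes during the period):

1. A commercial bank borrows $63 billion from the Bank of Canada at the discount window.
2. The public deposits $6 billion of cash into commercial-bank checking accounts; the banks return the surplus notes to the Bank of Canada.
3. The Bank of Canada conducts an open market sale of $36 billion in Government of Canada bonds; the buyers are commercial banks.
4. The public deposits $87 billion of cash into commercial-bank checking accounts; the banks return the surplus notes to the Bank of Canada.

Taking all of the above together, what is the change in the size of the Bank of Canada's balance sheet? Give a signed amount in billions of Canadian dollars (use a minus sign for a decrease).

+$27 billion

Discount-window loan $63 billion: a Bank of Canada asset is acquired → +$63B.
Currency deposit $6 billion: only the composition of liabilities changes → 0.
OMO sale (to banks) $36 billion: a Bank of Canada asset is shed → −$36B.
Currency deposit $87 billion: only the composition of liabilities changes → 0.
Net: 63 + 0 − 36 + 0 = +$27 billion.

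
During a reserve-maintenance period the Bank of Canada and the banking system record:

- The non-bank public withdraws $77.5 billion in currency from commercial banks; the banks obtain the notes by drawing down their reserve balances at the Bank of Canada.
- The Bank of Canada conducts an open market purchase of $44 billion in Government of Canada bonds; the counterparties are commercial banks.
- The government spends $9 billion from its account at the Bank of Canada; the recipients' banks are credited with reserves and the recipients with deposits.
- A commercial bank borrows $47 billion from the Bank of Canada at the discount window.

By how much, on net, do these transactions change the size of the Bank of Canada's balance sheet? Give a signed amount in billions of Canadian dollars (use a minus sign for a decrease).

+$91 billion

Currency withdrawal $77.5 billion: only the composition of liabilities changes → 0.
OMO purchase (from banks) $44 billion: a Bank of Canada asset is acquired → +$44B.
Government spending $9 billion: only the composition of liabilities changes → 0.
Discount-window loan $47 billion: a Bank of Canada asset is acquired → +$47B.
Net: 0 + 44 + 0 + 47 = +$91 billion.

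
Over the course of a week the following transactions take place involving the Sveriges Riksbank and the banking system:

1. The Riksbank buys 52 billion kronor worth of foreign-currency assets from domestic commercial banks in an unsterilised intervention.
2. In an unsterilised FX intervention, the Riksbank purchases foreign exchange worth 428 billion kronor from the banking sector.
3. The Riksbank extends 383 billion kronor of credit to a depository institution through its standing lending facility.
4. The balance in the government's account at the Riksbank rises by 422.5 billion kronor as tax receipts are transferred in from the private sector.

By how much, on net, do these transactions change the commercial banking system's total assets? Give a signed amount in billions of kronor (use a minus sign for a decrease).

Riksbank balance sheet:
  Assets:      Loans to banks +383B, Foreign assets +480B
  Liabilities: Bank reserves +440.5B, Government deposits +422.5B
Commercial banking system:
  Assets:      Reserves at CB +440.5B, Foreign assets −480B
  Liabilities: Checkable deposits −422.5B, Borrowings from CB +383B
Change in total bank assets = -39.5 billion.

-39.5 billion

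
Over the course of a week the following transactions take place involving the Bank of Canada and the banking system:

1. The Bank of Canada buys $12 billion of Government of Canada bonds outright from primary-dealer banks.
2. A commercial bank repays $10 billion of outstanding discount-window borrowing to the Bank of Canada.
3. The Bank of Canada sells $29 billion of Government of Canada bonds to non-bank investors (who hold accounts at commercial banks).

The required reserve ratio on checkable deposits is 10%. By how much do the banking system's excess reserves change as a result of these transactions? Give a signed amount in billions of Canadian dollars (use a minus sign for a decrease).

-$24.1 billion

OMO purchase (from banks) $12 billion: reserves +$12B, deposits 0.
Discount-window repayment $10 billion: reserves −$10B, deposits 0.
Asset sale (to non-banks) $29 billion: reserves −$29B, deposits −$29B.
Totals: Δreserves = −$27B, Δdeposits = −$29B.
Δrequired reserves = 10% × −$29B = −$2.9B.
Δexcess reserves = Δreserves − Δrequired = −$27B − (−$2.9B) = -$24.1 billion.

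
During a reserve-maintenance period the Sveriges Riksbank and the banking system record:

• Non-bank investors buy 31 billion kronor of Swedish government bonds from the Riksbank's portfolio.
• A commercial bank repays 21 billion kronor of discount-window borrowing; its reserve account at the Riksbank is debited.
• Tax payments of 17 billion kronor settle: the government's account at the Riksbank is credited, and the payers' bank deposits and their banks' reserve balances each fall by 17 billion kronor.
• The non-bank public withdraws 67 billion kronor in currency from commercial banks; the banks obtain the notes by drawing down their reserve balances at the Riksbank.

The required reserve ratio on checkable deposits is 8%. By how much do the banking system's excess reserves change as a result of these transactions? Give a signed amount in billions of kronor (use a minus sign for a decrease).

-126.8 billion

Asset sale (to non-banks) 31 billion kronor: reserves −31B, deposits −31B.
Discount-window repayment 21 billion kronor: reserves −21B, deposits 0.
Government account inflow 17 billion kronor: reserves −17B, deposits −17B.
Currency withdrawal 67 billion kronor: reserves −67B, deposits −67B.
Totals: Δreserves = −136B, Δdeposits = −115B.
Δrequired reserves = 8% × −115B = −9.2B.
Δexcess reserves = Δreserves − Δrequired = −136B − (−9.2B) = -126.8 billion.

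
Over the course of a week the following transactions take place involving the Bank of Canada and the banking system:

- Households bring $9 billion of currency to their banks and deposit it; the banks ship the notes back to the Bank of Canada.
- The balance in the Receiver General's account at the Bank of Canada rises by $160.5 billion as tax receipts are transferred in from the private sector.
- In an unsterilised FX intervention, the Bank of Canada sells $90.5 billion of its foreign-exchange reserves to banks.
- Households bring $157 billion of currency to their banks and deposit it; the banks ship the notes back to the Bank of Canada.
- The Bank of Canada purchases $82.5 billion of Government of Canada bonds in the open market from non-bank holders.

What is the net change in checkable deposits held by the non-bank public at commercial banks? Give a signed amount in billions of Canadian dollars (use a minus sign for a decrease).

+$88 billion

Bank of Canada balance sheet:
  Assets:      Securities +$82.5B, Foreign assets −$90.5B
  Liabilities: Bank reserves −$2.5B, Currency in circulation −$166B, Government deposits +$160.5B
Commercial banking system:
  Assets:      Reserves at CB −$2.5B, Foreign assets +$90.5B
  Liabilities: Checkable deposits +$88B
So the change in checkable deposits held by the non-bank public at commercial banks is +$88 billion.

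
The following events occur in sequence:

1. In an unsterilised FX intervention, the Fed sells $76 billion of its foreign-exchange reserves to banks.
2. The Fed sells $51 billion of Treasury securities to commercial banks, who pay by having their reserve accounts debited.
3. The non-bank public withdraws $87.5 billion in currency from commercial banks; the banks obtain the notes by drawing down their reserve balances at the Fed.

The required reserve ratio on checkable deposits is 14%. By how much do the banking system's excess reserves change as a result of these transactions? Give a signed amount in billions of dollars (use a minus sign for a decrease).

-$202.25 billion

FX sale $76 billion: reserves −$76B, deposits 0.
OMO sale (to banks) $51 billion: reserves −$51B, deposits 0.
Currency withdrawal $87.5 billion: reserves −$87.5B, deposits −$87.5B.
Totals: Δreserves = −$214.5B, Δdeposits = −$87.5B.
Δrequired reserves = 14% × −$87.5B = −$12.25B.
Δexcess reserves = Δreserves − Δrequired = −$214.5B − (−$12.25B) = -$202.25 billion.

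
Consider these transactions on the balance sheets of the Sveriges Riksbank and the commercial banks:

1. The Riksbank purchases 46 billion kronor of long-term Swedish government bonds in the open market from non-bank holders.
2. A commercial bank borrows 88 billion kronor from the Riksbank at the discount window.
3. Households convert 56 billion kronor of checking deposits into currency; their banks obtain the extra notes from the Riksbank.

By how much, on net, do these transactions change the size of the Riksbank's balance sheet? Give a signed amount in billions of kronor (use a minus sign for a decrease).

Asset purchase (from non-banks) 46 billion kronor: a Riksbank asset is acquired → +46B.
Discount-window loan 88 billion kronor: a Riksbank asset is acquired → +88B.
Currency withdrawal 56 billion kronor: only the composition of liabilities changes → 0.
Net: 46 + 88 + 0 = +134 billion.

+134 billion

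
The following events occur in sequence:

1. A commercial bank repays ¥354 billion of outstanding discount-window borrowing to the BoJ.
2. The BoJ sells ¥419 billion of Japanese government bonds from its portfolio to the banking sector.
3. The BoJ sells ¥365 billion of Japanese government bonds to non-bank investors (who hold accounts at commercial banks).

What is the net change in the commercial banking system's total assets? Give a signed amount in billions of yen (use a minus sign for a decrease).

-¥719 billion

BoJ balance sheet:
  Assets:      Securities −¥784B, Loans to banks −¥354B
  Liabilities: Bank reserves −¥1138B
Commercial banking system:
  Assets:      Reserves at CB −¥1138B, Securities +¥419B
  Liabilities: Checkable deposits −¥365B, Borrowings from CB −¥354B
Change in total bank assets = -¥719 billion.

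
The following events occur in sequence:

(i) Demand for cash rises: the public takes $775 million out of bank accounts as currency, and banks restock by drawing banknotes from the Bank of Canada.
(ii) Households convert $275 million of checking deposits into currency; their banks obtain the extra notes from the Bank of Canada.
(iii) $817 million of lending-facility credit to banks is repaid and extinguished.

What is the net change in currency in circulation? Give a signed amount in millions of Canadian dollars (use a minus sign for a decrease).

+$1050 million

Currency withdrawal $775 million: notes leave the central bank → +$775M.
Currency withdrawal $275 million: notes leave the central bank → +$275M.
Discount-window repayment $817 million: no currency enters or leaves circulation → 0.
Net: 775 + 275 + 0 = +$1050 million.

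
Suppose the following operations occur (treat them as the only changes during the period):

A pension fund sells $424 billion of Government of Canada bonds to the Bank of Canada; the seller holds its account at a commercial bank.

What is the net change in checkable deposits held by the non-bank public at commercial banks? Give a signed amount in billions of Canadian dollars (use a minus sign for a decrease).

Asset purchase (from non-banks) $424 billion: non-bank counterparties' bank balances rise → +$424B.

+$424 billion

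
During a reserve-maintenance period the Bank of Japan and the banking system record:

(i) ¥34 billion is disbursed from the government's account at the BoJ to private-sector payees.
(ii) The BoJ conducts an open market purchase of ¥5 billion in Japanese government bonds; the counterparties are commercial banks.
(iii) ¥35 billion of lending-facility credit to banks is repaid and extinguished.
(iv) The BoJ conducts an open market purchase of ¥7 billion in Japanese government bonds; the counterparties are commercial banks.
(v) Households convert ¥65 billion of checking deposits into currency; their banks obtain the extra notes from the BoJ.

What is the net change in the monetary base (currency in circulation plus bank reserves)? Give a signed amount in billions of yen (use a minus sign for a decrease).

BoJ balance sheet:
  Assets:      Securities +¥12B, Loans to banks −¥35B
  Liabilities: Bank reserves −¥54B, Currency in circulation +¥65B, Government deposits −¥34B
Commercial banking system:
  Assets:      Reserves at CB −¥54B, Securities −¥12B
  Liabilities: Checkable deposits −¥31B, Borrowings from CB −¥35B
Monetary base = currency + reserves: +¥65B + (−¥54B) = +¥11 billion.

+¥11 billion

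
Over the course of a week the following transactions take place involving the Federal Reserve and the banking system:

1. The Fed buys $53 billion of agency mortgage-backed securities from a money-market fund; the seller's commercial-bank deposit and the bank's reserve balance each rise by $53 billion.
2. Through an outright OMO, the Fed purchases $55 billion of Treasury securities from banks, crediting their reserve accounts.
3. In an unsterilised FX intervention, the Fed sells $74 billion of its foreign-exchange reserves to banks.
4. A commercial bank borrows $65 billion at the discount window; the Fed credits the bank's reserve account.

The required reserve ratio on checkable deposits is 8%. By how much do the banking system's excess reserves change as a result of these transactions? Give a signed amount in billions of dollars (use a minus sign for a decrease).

+$94.76 billion

Asset purchase (from non-banks) $53 billion: reserves +$53B, deposits +$53B.
OMO purchase (from banks) $55 billion: reserves +$55B, deposits 0.
FX sale $74 billion: reserves −$74B, deposits 0.
Discount-window loan $65 billion: reserves +$65B, deposits 0.
Totals: Δreserves = +$99B, Δdeposits = +$53B.
Δrequired reserves = 8% × +$53B = +$4.24B.
Δexcess reserves = Δreserves − Δrequired = +$99B − (+$4.24B) = +$94.76 billion.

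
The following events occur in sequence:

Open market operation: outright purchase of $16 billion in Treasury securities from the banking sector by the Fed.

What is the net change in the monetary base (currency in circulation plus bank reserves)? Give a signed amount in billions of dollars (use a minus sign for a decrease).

+$16 billion

Fed balance sheet:
  Assets:      Securities +$16B
  Liabilities: Bank reserves +$16B
Commercial banking system:
  Assets:      Reserves at CB +$16B, Securities −$16B
  Liabilities: no change
Monetary base = currency + reserves: 0 + (+$16B) = +$16 billion.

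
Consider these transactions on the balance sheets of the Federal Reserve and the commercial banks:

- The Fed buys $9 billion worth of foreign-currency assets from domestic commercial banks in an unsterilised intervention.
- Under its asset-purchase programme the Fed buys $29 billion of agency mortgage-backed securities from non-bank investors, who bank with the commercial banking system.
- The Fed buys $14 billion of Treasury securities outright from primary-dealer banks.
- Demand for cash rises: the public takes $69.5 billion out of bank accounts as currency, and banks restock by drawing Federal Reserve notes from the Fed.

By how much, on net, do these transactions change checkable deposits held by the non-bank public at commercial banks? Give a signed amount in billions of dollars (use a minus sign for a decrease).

-$40.5 billion

FX purchase $9 billion: the counterparty is a bank, so public deposits are unchanged → 0.
Asset purchase (from non-banks) $29 billion: non-bank counterparties' bank balances rise → +$29B.
OMO purchase (from banks) $14 billion: the counterparty is a bank, so public deposits are unchanged → 0.
Currency withdrawal $69.5 billion: non-bank counterparties' bank balances fall → −$69.5B.
Net: 0 + 29 + 0 − 69.5 = -$40.5 billion.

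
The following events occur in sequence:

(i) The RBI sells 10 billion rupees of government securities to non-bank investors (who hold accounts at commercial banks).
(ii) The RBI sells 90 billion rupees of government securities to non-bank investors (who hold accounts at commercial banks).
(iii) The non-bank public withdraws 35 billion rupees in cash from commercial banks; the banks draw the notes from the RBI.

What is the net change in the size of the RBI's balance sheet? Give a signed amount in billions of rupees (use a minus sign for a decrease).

-100 billion

RBI balance sheet:
  Assets:      Securities −100B
  Liabilities: Bank reserves −135B, Currency in circulation +35B
Commercial banking system:
  Assets:      Reserves at CB −135B
  Liabilities: Checkable deposits −135B
Change in total RBI assets = -100 billion.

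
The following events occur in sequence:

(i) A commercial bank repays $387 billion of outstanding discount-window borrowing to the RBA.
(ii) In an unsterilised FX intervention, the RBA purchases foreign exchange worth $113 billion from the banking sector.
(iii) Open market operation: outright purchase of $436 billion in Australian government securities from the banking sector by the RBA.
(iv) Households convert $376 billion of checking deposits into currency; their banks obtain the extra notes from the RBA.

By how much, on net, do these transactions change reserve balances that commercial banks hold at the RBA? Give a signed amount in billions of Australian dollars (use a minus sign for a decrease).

-$214 billion

Discount-window repayment $387 billion: repayment is debited from reserves → −$387B.
FX purchase $113 billion: the RBA pays by crediting reserve accounts → +$113B.
OMO purchase (from banks) $436 billion: the RBA pays by crediting reserve accounts → +$436B.
Currency withdrawal $376 billion: banks swap reserves for currency → −$376B.
Net: −387 + 113 + 436 − 376 = -$214 billion.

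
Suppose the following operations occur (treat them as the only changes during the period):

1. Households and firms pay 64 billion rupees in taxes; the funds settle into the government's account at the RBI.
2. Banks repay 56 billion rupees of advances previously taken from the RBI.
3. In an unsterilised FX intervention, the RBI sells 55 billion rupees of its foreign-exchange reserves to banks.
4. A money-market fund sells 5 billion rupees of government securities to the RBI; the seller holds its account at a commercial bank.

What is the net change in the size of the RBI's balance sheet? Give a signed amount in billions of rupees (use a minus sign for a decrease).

Government account inflow 64 billion rupees: only the composition of liabilities changes → 0.
Discount-window repayment 56 billion rupees: an RBI asset is shed → −56B.
FX sale 55 billion rupees: an RBI asset is shed → −55B.
Asset purchase (from non-banks) 5 billion rupees: an RBI asset is acquired → +5B.
Net: 0 − 56 − 55 + 5 = -106 billion.

-106 billion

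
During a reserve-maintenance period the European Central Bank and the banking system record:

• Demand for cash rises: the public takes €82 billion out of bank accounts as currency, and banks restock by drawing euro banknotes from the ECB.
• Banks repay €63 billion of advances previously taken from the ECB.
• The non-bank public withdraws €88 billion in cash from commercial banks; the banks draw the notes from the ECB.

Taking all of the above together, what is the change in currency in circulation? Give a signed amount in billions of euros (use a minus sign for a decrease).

+€170 billion

Currency withdrawal €82 billion: notes leave the central bank → +€82B.
Discount-window repayment €63 billion: no currency enters or leaves circulation → 0.
Currency withdrawal €88 billion: notes leave the central bank → +€88B.
Net: 82 + 0 + 88 = +€170 billion.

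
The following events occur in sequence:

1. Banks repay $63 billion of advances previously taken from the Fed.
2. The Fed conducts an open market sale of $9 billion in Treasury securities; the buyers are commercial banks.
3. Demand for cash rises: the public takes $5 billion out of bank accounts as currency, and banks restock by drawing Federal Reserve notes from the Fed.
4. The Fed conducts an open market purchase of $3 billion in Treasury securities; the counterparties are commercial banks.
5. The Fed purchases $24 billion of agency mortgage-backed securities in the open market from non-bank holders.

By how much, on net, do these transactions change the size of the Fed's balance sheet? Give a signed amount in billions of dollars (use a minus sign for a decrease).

-$45 billion

Discount-window repayment $63 billion: a Fed asset is shed → −$63B.
OMO sale (to banks) $9 billion: a Fed asset is shed → −$9B.
Currency withdrawal $5 billion: only the composition of liabilities changes → 0.
OMO purchase (from banks) $3 billion: a Fed asset is acquired → +$3B.
Asset purchase (from non-banks) $24 billion: a Fed asset is acquired → +$24B.
Net: −63 − 9 + 0 + 3 + 24 = -$45 billion.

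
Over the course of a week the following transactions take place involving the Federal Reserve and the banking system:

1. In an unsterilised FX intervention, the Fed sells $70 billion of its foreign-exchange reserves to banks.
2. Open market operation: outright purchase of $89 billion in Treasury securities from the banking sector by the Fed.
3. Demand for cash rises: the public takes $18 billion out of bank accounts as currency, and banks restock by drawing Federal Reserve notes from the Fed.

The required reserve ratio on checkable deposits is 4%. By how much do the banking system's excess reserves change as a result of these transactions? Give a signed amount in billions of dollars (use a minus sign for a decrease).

FX sale $70 billion: reserves −$70B, deposits 0.
OMO purchase (from banks) $89 billion: reserves +$89B, deposits 0.
Currency withdrawal $18 billion: reserves −$18B, deposits −$18B.
Totals: Δreserves = +$1B, Δdeposits = −$18B.
Δrequired reserves = 4% × −$18B = −$0.72B.
Δexcess reserves = Δreserves − Δrequired = +$1B − (−$0.72B) = +$1.72 billion.

+$1.72 billion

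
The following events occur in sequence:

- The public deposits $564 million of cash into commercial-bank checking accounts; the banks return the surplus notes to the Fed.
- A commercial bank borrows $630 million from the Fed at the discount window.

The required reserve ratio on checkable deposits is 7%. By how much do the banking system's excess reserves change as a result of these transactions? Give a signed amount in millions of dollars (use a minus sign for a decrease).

Currency deposit $564 million: reserves +$564M, deposits +$564M.
Discount-window loan $630 million: reserves +$630M, deposits 0.
Totals: Δreserves = +$1194M, Δdeposits = +$564M.
Δrequired reserves = 7% × +$564M = +$39.48M.
Δexcess reserves = Δreserves − Δrequired = +$1194M − (+$39.48M) = +$1154.52 million.

+$1154.52 million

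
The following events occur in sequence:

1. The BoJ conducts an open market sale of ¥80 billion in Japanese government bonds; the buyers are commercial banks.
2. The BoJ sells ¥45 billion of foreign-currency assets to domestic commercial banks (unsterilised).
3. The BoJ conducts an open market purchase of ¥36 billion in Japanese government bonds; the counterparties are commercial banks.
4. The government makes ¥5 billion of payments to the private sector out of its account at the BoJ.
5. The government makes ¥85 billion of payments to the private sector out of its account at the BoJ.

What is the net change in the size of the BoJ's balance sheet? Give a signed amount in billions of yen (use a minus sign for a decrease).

OMO sale (to banks) ¥80 billion: a BoJ asset is shed → −¥80B.
FX sale ¥45 billion: a BoJ asset is shed → −¥45B.
OMO purchase (from banks) ¥36 billion: a BoJ asset is acquired → +¥36B.
Government spending ¥5 billion: only the composition of liabilities changes → 0.
Government spending ¥85 billion: only the composition of liabilities changes → 0.
Net: −80 − 45 + 36 + 0 + 0 = -¥89 billion.

-¥89 billion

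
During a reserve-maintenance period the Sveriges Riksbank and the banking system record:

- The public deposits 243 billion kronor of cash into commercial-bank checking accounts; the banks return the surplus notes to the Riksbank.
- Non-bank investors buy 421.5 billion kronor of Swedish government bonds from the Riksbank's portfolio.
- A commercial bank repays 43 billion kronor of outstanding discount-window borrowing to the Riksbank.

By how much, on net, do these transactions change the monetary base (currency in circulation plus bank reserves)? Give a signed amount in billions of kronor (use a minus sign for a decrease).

Currency deposit 243 billion kronor: just a shift between currency and reserves — both are base money → 0.
Asset sale (to non-banks) 421.5 billion kronor: Riksbank balance sheet contracts → −421.5B.
Discount-window repayment 43 billion kronor: Riksbank balance sheet contracts → −43B.
Net: 0 − 421.5 − 43 = -464.5 billion.

-464.5 billion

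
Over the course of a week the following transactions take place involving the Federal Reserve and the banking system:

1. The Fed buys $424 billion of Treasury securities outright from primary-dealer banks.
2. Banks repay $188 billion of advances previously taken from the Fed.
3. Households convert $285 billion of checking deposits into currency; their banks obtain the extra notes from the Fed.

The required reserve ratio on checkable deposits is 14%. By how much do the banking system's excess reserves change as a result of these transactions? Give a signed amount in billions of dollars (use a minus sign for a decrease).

-$9.1 billion

OMO purchase (from banks) $424 billion: reserves +$424B, deposits 0.
Discount-window repayment $188 billion: reserves −$188B, deposits 0.
Currency withdrawal $285 billion: reserves −$285B, deposits −$285B.
Totals: Δreserves = −$49B, Δdeposits = −$285B.
Δrequired reserves = 14% × −$285B = −$39.9B.
Δexcess reserves = Δreserves − Δrequired = −$49B − (−$39.9B) = -$9.1 billion.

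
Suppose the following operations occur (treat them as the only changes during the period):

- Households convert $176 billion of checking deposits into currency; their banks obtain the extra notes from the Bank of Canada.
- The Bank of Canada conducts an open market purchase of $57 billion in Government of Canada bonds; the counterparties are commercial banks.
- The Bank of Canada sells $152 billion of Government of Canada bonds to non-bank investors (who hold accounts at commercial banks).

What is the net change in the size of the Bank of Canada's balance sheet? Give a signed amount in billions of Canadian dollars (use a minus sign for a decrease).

-$95 billion

Bank of Canada balance sheet:
  Assets:      Securities −$95B
  Liabilities: Bank reserves −$271B, Currency in circulation +$176B
Change in total Bank of Canada assets = -$95 billion.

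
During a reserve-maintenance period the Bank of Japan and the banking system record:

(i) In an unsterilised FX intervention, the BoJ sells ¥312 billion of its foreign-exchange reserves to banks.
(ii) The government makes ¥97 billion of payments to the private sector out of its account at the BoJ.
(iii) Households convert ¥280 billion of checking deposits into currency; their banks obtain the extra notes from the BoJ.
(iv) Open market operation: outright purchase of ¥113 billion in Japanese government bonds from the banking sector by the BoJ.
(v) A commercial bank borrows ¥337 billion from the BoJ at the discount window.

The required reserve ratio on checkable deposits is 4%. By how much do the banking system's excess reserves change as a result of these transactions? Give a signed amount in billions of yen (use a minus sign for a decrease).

-¥37.68 billion

FX sale ¥312 billion: reserves −¥312B, deposits 0.
Government spending ¥97 billion: reserves +¥97B, deposits +¥97B.
Currency withdrawal ¥280 billion: reserves −¥280B, deposits −¥280B.
OMO purchase (from banks) ¥113 billion: reserves +¥113B, deposits 0.
Discount-window loan ¥337 billion: reserves +¥337B, deposits 0.
Totals: Δreserves = −¥45B, Δdeposits = −¥183B.
Δrequired reserves = 4% × −¥183B = −¥7.32B.
Δexcess reserves = Δreserves − Δrequired = −¥45B − (−¥7.32B) = -¥37.68 billion.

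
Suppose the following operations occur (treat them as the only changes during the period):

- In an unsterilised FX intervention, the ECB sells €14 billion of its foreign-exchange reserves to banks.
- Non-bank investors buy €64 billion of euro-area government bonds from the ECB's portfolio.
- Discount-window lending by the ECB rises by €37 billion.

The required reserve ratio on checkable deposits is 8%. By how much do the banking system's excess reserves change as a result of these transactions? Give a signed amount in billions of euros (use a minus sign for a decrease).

-€35.88 billion

FX sale €14 billion: reserves −€14B, deposits 0.
Asset sale (to non-banks) €64 billion: reserves −€64B, deposits −€64B.
Discount-window loan €37 billion: reserves +€37B, deposits 0.
Totals: Δreserves = −€41B, Δdeposits = −€64B.
Δrequired reserves = 8% × −€64B = −€5.12B.
Δexcess reserves = Δreserves − Δrequired = −€41B − (−€5.12B) = -€35.88 billion.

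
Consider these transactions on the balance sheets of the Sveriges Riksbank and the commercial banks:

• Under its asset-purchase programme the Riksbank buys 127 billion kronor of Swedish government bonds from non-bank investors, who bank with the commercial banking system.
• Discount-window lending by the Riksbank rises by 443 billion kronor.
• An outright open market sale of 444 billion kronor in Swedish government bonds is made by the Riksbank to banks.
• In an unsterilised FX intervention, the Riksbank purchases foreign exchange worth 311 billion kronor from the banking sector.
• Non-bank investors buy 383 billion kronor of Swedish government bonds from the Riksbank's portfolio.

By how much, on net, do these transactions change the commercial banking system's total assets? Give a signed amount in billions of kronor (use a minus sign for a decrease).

+187 billion

Asset purchase (from non-banks) 127 billion kronor: bank balance sheets expand → +127B.
Discount-window loan 443 billion kronor: bank balance sheets expand → +443B.
OMO sale (to banks) 444 billion kronor: just an asset swap on bank balance sheets → 0.
FX purchase 311 billion kronor: just an asset swap on bank balance sheets → 0.
Asset sale (to non-banks) 383 billion kronor: bank balance sheets shrink → −383B.
Net: 127 + 443 + 0 + 0 − 383 = +187 billion.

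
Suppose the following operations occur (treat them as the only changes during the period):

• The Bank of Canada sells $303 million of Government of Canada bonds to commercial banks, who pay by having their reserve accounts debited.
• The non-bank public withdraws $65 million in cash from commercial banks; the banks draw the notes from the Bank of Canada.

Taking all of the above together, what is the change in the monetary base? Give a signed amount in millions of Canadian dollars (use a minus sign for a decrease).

-$303 million

OMO sale (to banks) $303 million: Bank of Canada balance sheet contracts → −$303M.
Currency withdrawal $65 million: just a shift between currency and reserves — both are base money → 0.
Net: −303 + 0 = -$303 million.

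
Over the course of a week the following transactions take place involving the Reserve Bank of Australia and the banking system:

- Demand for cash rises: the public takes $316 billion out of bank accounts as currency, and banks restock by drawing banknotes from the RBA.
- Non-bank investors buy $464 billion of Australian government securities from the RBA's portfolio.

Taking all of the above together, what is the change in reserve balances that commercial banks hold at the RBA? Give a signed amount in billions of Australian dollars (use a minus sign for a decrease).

-$780 billion

Currency withdrawal $316 billion: banks swap reserves for currency → −$316B.
Asset sale (to non-banks) $464 billion: the non-bank buyers' banks settle from reserves → −$464B.
Net: −316 − 464 = -$780 billion.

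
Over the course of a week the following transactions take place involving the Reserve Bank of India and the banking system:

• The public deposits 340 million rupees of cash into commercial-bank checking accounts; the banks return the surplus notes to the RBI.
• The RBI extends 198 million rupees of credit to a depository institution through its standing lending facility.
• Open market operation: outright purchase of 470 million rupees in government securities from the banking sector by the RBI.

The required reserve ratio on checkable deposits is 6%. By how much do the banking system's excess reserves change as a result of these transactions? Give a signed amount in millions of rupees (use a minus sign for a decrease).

Currency deposit 340 million rupees: reserves +340M, deposits +340M.
Discount-window loan 198 million rupees: reserves +198M, deposits 0.
OMO purchase (from banks) 470 million rupees: reserves +470M, deposits 0.
Totals: Δreserves = +1008M, Δdeposits = +340M.
Δrequired reserves = 6% × +340M = +20.4M.
Δexcess reserves = Δreserves − Δrequired = +1008M − (+20.4M) = +987.6 million.

+987.6 million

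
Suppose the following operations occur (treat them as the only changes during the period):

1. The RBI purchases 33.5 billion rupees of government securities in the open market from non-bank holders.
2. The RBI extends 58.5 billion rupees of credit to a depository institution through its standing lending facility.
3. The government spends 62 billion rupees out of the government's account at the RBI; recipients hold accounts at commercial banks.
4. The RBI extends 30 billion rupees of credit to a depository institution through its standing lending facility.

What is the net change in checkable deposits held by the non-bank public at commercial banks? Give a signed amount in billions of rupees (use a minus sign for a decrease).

RBI balance sheet:
  Assets:      Securities +33.5B, Loans to banks +88.5B
  Liabilities: Bank reserves +184B, Government deposits −62B
Commercial banking system:
  Assets:      Reserves at CB +184B
  Liabilities: Checkable deposits +95.5B, Borrowings from CB +88.5B
So the change in checkable deposits held by the non-bank public at commercial banks is +95.5 billion.

+95.5 billion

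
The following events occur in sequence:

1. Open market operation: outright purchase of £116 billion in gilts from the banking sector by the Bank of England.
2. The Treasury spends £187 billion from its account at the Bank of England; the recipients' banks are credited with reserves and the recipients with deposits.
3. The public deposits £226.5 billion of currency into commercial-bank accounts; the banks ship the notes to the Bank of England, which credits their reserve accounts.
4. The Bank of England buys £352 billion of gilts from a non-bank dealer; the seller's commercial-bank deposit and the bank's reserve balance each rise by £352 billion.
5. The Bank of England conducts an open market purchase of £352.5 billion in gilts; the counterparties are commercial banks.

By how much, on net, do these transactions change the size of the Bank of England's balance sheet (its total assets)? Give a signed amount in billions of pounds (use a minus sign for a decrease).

OMO purchase (from banks) £116 billion: a Bank of England asset is acquired → +£116B.
Government spending £187 billion: only the composition of liabilities changes → 0.
Currency deposit £226.5 billion: only the composition of liabilities changes → 0.
Asset purchase (from non-banks) £352 billion: a Bank of England asset is acquired → +£352B.
OMO purchase (from banks) £352.5 billion: a Bank of England asset is acquired → +£352.5B.
Net: 116 + 0 + 0 + 352 + 352.5 = +£820.5 billion.

+£820.5 billion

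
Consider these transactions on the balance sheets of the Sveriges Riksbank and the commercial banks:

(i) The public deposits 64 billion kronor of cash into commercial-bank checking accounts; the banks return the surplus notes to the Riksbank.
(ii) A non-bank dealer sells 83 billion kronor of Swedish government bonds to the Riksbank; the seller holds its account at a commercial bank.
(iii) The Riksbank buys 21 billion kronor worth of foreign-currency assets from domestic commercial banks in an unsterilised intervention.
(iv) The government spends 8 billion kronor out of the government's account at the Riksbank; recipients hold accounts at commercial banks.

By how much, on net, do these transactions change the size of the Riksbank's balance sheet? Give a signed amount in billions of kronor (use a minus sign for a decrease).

+104 billion

Currency deposit 64 billion kronor: only the composition of liabilities changes → 0.
Asset purchase (from non-banks) 83 billion kronor: a Riksbank asset is acquired → +83B.
FX purchase 21 billion kronor: a Riksbank asset is acquired → +21B.
Government spending 8 billion kronor: only the composition of liabilities changes → 0.
Net: 0 + 83 + 21 + 0 = +104 billion.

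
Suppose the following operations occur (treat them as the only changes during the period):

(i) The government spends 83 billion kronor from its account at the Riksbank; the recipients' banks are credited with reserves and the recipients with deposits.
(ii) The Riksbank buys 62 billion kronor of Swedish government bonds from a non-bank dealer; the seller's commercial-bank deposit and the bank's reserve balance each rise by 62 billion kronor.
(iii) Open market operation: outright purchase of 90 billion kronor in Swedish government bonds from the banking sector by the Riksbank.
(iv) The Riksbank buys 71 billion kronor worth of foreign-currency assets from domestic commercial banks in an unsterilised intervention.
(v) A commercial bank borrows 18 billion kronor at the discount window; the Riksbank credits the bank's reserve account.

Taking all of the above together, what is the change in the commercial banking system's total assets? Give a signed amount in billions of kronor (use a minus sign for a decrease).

+163 billion

Riksbank balance sheet:
  Assets:      Securities +152B, Loans to banks +18B, Foreign assets +71B
  Liabilities: Bank reserves +324B, Government deposits −83B
Commercial banking system:
  Assets:      Reserves at CB +324B, Securities −90B, Foreign assets −71B
  Liabilities: Checkable deposits +145B, Borrowings from CB +18B
Change in total bank assets = +163 billion.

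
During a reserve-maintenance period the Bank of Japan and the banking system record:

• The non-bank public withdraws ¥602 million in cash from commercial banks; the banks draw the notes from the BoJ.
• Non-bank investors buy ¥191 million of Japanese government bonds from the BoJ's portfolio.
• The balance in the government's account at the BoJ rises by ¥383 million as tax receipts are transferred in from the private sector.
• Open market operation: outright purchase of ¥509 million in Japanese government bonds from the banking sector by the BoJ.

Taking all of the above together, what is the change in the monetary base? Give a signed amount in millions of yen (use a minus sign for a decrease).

-¥65 million

Currency withdrawal ¥602 million: just a shift between currency and reserves — both are base money → 0.
Asset sale (to non-banks) ¥191 million: BoJ balance sheet contracts → −¥191M.
Government account inflow ¥383 million: reserves shift to a non-base liability → −¥383M.
OMO purchase (from banks) ¥509 million: BoJ balance sheet expands → +¥509M.
Net: 0 − 191 − 383 + 509 = -¥65 million.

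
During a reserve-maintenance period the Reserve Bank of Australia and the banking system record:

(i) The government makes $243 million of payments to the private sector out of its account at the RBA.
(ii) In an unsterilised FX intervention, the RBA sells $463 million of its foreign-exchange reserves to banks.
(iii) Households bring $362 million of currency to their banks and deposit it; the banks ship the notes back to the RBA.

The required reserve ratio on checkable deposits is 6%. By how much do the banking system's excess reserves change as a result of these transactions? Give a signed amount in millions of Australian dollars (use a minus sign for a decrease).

+$105.7 million

Government spending $243 million: reserves +$243M, deposits +$243M.
FX sale $463 million: reserves −$463M, deposits 0.
Currency deposit $362 million: reserves +$362M, deposits +$362M.
Totals: Δreserves = +$142M, Δdeposits = +$605M.
Δrequired reserves = 6% × +$605M = +$36.3M.
Δexcess reserves = Δreserves − Δrequired = +$142M − (+$36.3M) = +$105.7 million.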